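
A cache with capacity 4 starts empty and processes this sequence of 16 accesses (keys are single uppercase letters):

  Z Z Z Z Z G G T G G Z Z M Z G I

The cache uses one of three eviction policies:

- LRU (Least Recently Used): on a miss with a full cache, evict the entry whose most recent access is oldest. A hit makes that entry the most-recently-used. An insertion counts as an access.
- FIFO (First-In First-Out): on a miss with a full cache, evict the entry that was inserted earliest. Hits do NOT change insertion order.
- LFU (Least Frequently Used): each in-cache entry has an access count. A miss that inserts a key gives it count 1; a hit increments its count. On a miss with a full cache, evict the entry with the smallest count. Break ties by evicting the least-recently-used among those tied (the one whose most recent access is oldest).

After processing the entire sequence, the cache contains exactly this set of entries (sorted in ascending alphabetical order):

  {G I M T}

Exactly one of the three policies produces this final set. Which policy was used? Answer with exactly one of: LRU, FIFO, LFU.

Simulating under each policy and comparing final sets:
  LRU: final set = {G I M Z} -> differs
  FIFO: final set = {G I M T} -> MATCHES target
  LFU: final set = {G I M Z} -> differs
Only FIFO produces the target set.

Answer: FIFO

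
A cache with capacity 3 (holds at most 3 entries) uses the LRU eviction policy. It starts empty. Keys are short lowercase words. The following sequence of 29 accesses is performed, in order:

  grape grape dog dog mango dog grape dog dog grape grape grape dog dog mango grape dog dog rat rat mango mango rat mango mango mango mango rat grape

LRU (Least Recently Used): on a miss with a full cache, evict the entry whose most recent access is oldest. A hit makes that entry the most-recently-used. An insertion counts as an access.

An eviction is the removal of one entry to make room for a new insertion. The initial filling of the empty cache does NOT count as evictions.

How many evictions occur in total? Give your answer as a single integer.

LRU simulation (capacity=3):
  1. access grape: MISS. Cache (LRU->MRU): [grape]
  2. access grape: HIT. Cache (LRU->MRU): [grape]
  3. access dog: MISS. Cache (LRU->MRU): [grape dog]
  4. access dog: HIT. Cache (LRU->MRU): [grape dog]
  5. access mango: MISS. Cache (LRU->MRU): [grape dog mango]
  6. access dog: HIT. Cache (LRU->MRU): [grape mango dog]
  7. access grape: HIT. Cache (LRU->MRU): [mango dog grape]
  8. access dog: HIT. Cache (LRU->MRU): [mango grape dog]
  9. access dog: HIT. Cache (LRU->MRU): [mango grape dog]
  10. access grape: HIT. Cache (LRU->MRU): [mango dog grape]
  11. access grape: HIT. Cache (LRU->MRU): [mango dog grape]
  12. access grape: HIT. Cache (LRU->MRU): [mango dog grape]
  13. access dog: HIT. Cache (LRU->MRU): [mango grape dog]
  14. access dog: HIT. Cache (LRU->MRU): [mango grape dog]
  15. access mango: HIT. Cache (LRU->MRU): [grape dog mango]
  16. access grape: HIT. Cache (LRU->MRU): [dog mango grape]
  17. access dog: HIT. Cache (LRU->MRU): [mango grape dog]
  18. access dog: HIT. Cache (LRU->MRU): [mango grape dog]
  19. access rat: MISS, evict mango. Cache (LRU->MRU): [grape dog rat]
  20. access rat: HIT. Cache (LRU->MRU): [grape dog rat]
  21. access mango: MISS, evict grape. Cache (LRU->MRU): [dog rat mango]
  22. access mango: HIT. Cache (LRU->MRU): [dog rat mango]
  23. access rat: HIT. Cache (LRU->MRU): [dog mango rat]
  24. access mango: HIT. Cache (LRU->MRU): [dog rat mango]
  25. access mango: HIT. Cache (LRU->MRU): [dog rat mango]
  26. access mango: HIT. Cache (LRU->MRU): [dog rat mango]
  27. access mango: HIT. Cache (LRU->MRU): [dog rat mango]
  28. access rat: HIT. Cache (LRU->MRU): [dog mango rat]
  29. access grape: MISS, evict dog. Cache (LRU->MRU): [mango rat grape]
Total: 23 hits, 6 misses, 3 evictions

Answer: 3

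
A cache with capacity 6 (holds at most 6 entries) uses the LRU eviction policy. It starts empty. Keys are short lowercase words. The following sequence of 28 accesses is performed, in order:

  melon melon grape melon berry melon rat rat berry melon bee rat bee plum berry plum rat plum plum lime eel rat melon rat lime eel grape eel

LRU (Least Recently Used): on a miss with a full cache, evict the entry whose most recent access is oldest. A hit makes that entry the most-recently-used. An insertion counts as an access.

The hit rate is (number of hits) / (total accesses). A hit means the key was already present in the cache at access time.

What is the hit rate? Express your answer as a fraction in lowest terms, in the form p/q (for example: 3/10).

Answer: 9/14

Derivation:
LRU simulation (capacity=6):
  1. access melon: MISS. Cache (LRU->MRU): [melon]
  2. access melon: HIT. Cache (LRU->MRU): [melon]
  3. access grape: MISS. Cache (LRU->MRU): [melon grape]
  4. access melon: HIT. Cache (LRU->MRU): [grape melon]
  5. access berry: MISS. Cache (LRU->MRU): [grape melon berry]
  6. access melon: HIT. Cache (LRU->MRU): [grape berry melon]
  7. access rat: MISS. Cache (LRU->MRU): [grape berry melon rat]
  8. access rat: HIT. Cache (LRU->MRU): [grape berry melon rat]
  9. access berry: HIT. Cache (LRU->MRU): [grape melon rat berry]
  10. access melon: HIT. Cache (LRU->MRU): [grape rat berry melon]
  11. access bee: MISS. Cache (LRU->MRU): [grape rat berry melon bee]
  12. access rat: HIT. Cache (LRU->MRU): [grape berry melon bee rat]
  13. access bee: HIT. Cache (LRU->MRU): [grape berry melon rat bee]
  14. access plum: MISS. Cache (LRU->MRU): [grape berry melon rat bee plum]
  15. access berry: HIT. Cache (LRU->MRU): [grape melon rat bee plum berry]
  16. access plum: HIT. Cache (LRU->MRU): [grape melon rat bee berry plum]
  17. access rat: HIT. Cache (LRU->MRU): [grape melon bee berry plum rat]
  18. access plum: HIT. Cache (LRU->MRU): [grape melon bee berry rat plum]
  19. access plum: HIT. Cache (LRU->MRU): [grape melon bee berry rat plum]
  20. access lime: MISS, evict grape. Cache (LRU->MRU): [melon bee berry rat plum lime]
  21. access eel: MISS, evict melon. Cache (LRU->MRU): [bee berry rat plum lime eel]
  22. access rat: HIT. Cache (LRU->MRU): [bee berry plum lime eel rat]
  23. access melon: MISS, evict bee. Cache (LRU->MRU): [berry plum lime eel rat melon]
  24. access rat: HIT. Cache (LRU->MRU): [berry plum lime eel melon rat]
  25. access lime: HIT. Cache (LRU->MRU): [berry plum eel melon rat lime]
  26. access eel: HIT. Cache (LRU->MRU): [berry plum melon rat lime eel]
  27. access grape: MISS, evict berry. Cache (LRU->MRU): [plum melon rat lime eel grape]
  28. access eel: HIT. Cache (LRU->MRU): [plum melon rat lime grape eel]
Total: 18 hits, 10 misses, 4 evictions

Hit rate = 18/28 = 9/14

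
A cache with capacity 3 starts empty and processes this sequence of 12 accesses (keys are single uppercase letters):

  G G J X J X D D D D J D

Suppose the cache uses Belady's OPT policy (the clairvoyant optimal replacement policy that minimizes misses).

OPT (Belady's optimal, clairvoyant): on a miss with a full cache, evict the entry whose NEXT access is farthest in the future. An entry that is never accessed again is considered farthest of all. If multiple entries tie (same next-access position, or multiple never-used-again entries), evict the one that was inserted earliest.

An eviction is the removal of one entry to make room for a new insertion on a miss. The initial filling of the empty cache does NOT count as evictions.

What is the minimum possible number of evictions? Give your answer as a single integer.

Answer: 1

Derivation:
OPT (Belady) simulation (capacity=3):
  1. access G: MISS. Cache: [G]
  2. access G: HIT. Next use of G: never. Cache: [G]
  3. access J: MISS. Cache: [G J]
  4. access X: MISS. Cache: [G J X]
  5. access J: HIT. Next use of J: step 11. Cache: [G J X]
  6. access X: HIT. Next use of X: never. Cache: [G J X]
  7. access D: MISS, evict G (next use: never). Cache: [J X D]
  8. access D: HIT. Next use of D: step 9. Cache: [J X D]
  9. access D: HIT. Next use of D: step 10. Cache: [J X D]
  10. access D: HIT. Next use of D: step 12. Cache: [J X D]
  11. access J: HIT. Next use of J: never. Cache: [J X D]
  12. access D: HIT. Next use of D: never. Cache: [J X D]
Total: 8 hits, 4 misses, 1 evictions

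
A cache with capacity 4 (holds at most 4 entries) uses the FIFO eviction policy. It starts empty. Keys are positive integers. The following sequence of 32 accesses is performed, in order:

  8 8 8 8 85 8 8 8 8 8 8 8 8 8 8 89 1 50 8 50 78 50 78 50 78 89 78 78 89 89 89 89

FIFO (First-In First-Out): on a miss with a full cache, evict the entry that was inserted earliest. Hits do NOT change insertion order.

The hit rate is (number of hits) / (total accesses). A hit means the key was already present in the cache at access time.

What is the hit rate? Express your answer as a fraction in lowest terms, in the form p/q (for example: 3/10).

Answer: 3/4

Derivation:
FIFO simulation (capacity=4):
  1. access 8: MISS. Cache (old->new): [8]
  2. access 8: HIT. Cache (old->new): [8]
  3. access 8: HIT. Cache (old->new): [8]
  4. access 8: HIT. Cache (old->new): [8]
  5. access 85: MISS. Cache (old->new): [8 85]
  6. access 8: HIT. Cache (old->new): [8 85]
  7. access 8: HIT. Cache (old->new): [8 85]
  8. access 8: HIT. Cache (old->new): [8 85]
  9. access 8: HIT. Cache (old->new): [8 85]
  10. access 8: HIT. Cache (old->new): [8 85]
  11. access 8: HIT. Cache (old->new): [8 85]
  12. access 8: HIT. Cache (old->new): [8 85]
  13. access 8: HIT. Cache (old->new): [8 85]
  14. access 8: HIT. Cache (old->new): [8 85]
  15. access 8: HIT. Cache (old->new): [8 85]
  16. access 89: MISS. Cache (old->new): [8 85 89]
  17. access 1: MISS. Cache (old->new): [8 85 89 1]
  18. access 50: MISS, evict 8. Cache (old->new): [85 89 1 50]
  19. access 8: MISS, evict 85. Cache (old->new): [89 1 50 8]
  20. access 50: HIT. Cache (old->new): [89 1 50 8]
  21. access 78: MISS, evict 89. Cache (old->new): [1 50 8 78]
  22. access 50: HIT. Cache (old->new): [1 50 8 78]
  23. access 78: HIT. Cache (old->new): [1 50 8 78]
  24. access 50: HIT. Cache (old->new): [1 50 8 78]
  25. access 78: HIT. Cache (old->new): [1 50 8 78]
  26. access 89: MISS, evict 1. Cache (old->new): [50 8 78 89]
  27. access 78: HIT. Cache (old->new): [50 8 78 89]
  28. access 78: HIT. Cache (old->new): [50 8 78 89]
  29. access 89: HIT. Cache (old->new): [50 8 78 89]
  30. access 89: HIT. Cache (old->new): [50 8 78 89]
  31. access 89: HIT. Cache (old->new): [50 8 78 89]
  32. access 89: HIT. Cache (old->new): [50 8 78 89]
Total: 24 hits, 8 misses, 4 evictions

Hit rate = 24/32 = 3/4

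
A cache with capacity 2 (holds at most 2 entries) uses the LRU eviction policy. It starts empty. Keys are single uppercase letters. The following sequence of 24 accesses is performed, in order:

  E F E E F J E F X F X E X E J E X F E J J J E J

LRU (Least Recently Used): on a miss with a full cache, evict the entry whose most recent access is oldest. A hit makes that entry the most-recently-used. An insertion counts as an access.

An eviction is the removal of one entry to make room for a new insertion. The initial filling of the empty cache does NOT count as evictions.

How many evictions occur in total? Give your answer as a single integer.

LRU simulation (capacity=2):
  1. access E: MISS. Cache (LRU->MRU): [E]
  2. access F: MISS. Cache (LRU->MRU): [E F]
  3. access E: HIT. Cache (LRU->MRU): [F E]
  4. access E: HIT. Cache (LRU->MRU): [F E]
  5. access F: HIT. Cache (LRU->MRU): [E F]
  6. access J: MISS, evict E. Cache (LRU->MRU): [F J]
  7. access E: MISS, evict F. Cache (LRU->MRU): [J E]
  8. access F: MISS, evict J. Cache (LRU->MRU): [E F]
  9. access X: MISS, evict E. Cache (LRU->MRU): [F X]
  10. access F: HIT. Cache (LRU->MRU): [X F]
  11. access X: HIT. Cache (LRU->MRU): [F X]
  12. access E: MISS, evict F. Cache (LRU->MRU): [X E]
  13. access X: HIT. Cache (LRU->MRU): [E X]
  14. access E: HIT. Cache (LRU->MRU): [X E]
  15. access J: MISS, evict X. Cache (LRU->MRU): [E J]
  16. access E: HIT. Cache (LRU->MRU): [J E]
  17. access X: MISS, evict J. Cache (LRU->MRU): [E X]
  18. access F: MISS, evict E. Cache (LRU->MRU): [X F]
  19. access E: MISS, evict X. Cache (LRU->MRU): [F E]
  20. access J: MISS, evict F. Cache (LRU->MRU): [E J]
  21. access J: HIT. Cache (LRU->MRU): [E J]
  22. access J: HIT. Cache (LRU->MRU): [E J]
  23. access E: HIT. Cache (LRU->MRU): [J E]
  24. access J: HIT. Cache (LRU->MRU): [E J]
Total: 12 hits, 12 misses, 10 evictions

Answer: 10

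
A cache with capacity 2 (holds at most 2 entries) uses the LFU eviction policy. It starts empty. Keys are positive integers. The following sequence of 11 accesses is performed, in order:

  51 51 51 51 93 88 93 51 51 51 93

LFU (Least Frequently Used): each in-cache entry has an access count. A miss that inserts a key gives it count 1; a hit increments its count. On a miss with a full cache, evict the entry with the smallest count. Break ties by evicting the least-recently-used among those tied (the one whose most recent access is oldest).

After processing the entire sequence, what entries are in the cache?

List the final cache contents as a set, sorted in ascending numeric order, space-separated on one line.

LFU simulation (capacity=2):
  1. access 51: MISS. Cache: [51(c=1)]
  2. access 51: HIT, count now 2. Cache: [51(c=2)]
  3. access 51: HIT, count now 3. Cache: [51(c=3)]
  4. access 51: HIT, count now 4. Cache: [51(c=4)]
  5. access 93: MISS. Cache: [93(c=1) 51(c=4)]
  6. access 88: MISS, evict 93(c=1). Cache: [88(c=1) 51(c=4)]
  7. access 93: MISS, evict 88(c=1). Cache: [93(c=1) 51(c=4)]
  8. access 51: HIT, count now 5. Cache: [93(c=1) 51(c=5)]
  9. access 51: HIT, count now 6. Cache: [93(c=1) 51(c=6)]
  10. access 51: HIT, count now 7. Cache: [93(c=1) 51(c=7)]
  11. access 93: HIT, count now 2. Cache: [93(c=2) 51(c=7)]
Total: 7 hits, 4 misses, 2 evictions

Answer: 51 93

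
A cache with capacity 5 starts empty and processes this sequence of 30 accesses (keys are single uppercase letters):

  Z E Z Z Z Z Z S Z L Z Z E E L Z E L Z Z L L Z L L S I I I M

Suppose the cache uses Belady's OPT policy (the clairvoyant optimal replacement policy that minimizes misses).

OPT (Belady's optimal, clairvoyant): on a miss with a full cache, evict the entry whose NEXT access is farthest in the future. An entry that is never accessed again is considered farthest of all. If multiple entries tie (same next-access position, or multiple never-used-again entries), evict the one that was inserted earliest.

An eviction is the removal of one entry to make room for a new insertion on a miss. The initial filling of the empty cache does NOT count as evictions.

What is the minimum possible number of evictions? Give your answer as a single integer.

OPT (Belady) simulation (capacity=5):
  1. access Z: MISS. Cache: [Z]
  2. access E: MISS. Cache: [Z E]
  3. access Z: HIT. Next use of Z: step 4. Cache: [Z E]
  4. access Z: HIT. Next use of Z: step 5. Cache: [Z E]
  5. access Z: HIT. Next use of Z: step 6. Cache: [Z E]
  6. access Z: HIT. Next use of Z: step 7. Cache: [Z E]
  7. access Z: HIT. Next use of Z: step 9. Cache: [Z E]
  8. access S: MISS. Cache: [Z E S]
  9. access Z: HIT. Next use of Z: step 11. Cache: [Z E S]
  10. access L: MISS. Cache: [Z E S L]
  11. access Z: HIT. Next use of Z: step 12. Cache: [Z E S L]
  12. access Z: HIT. Next use of Z: step 16. Cache: [Z E S L]
  13. access E: HIT. Next use of E: step 14. Cache: [Z E S L]
  14. access E: HIT. Next use of E: step 17. Cache: [Z E S L]
  15. access L: HIT. Next use of L: step 18. Cache: [Z E S L]
  16. access Z: HIT. Next use of Z: step 19. Cache: [Z E S L]
  17. access E: HIT. Next use of E: never. Cache: [Z E S L]
  18. access L: HIT. Next use of L: step 21. Cache: [Z E S L]
  19. access Z: HIT. Next use of Z: step 20. Cache: [Z E S L]
  20. access Z: HIT. Next use of Z: step 23. Cache: [Z E S L]
  21. access L: HIT. Next use of L: step 22. Cache: [Z E S L]
  22. access L: HIT. Next use of L: step 24. Cache: [Z E S L]
  23. access Z: HIT. Next use of Z: never. Cache: [Z E S L]
  24. access L: HIT. Next use of L: step 25. Cache: [Z E S L]
  25. access L: HIT. Next use of L: never. Cache: [Z E S L]
  26. access S: HIT. Next use of S: never. Cache: [Z E S L]
  27. access I: MISS. Cache: [Z E S L I]
  28. access I: HIT. Next use of I: step 29. Cache: [Z E S L I]
  29. access I: HIT. Next use of I: never. Cache: [Z E S L I]
  30. access M: MISS, evict Z (next use: never). Cache: [E S L I M]
Total: 24 hits, 6 misses, 1 evictions

Answer: 1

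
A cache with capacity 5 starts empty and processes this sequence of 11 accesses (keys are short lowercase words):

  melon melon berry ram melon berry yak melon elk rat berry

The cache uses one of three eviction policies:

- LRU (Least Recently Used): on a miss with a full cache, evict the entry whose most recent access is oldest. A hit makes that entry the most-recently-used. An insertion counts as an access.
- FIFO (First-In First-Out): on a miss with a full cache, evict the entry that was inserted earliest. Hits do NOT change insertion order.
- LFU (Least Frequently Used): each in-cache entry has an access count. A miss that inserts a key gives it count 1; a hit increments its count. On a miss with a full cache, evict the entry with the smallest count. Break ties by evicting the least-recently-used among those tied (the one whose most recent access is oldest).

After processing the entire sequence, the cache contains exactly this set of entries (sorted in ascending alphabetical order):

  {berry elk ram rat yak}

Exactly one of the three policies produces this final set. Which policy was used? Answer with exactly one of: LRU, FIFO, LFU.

Answer: FIFO

Derivation:
Simulating under each policy and comparing final sets:
  LRU: final set = {berry elk melon rat yak} -> differs
  FIFO: final set = {berry elk ram rat yak} -> MATCHES target
  LFU: final set = {berry elk melon rat yak} -> differs
Only FIFO produces the target set.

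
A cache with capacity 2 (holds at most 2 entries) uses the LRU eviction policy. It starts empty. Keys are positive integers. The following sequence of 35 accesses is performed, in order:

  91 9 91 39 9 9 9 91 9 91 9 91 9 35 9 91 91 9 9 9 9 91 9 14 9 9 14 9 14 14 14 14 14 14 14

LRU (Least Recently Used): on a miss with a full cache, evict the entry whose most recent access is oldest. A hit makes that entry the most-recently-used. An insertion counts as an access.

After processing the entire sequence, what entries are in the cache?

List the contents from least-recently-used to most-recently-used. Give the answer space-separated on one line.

Answer: 9 14

Derivation:
LRU simulation (capacity=2):
  1. access 91: MISS. Cache (LRU->MRU): [91]
  2. access 9: MISS. Cache (LRU->MRU): [91 9]
  3. access 91: HIT. Cache (LRU->MRU): [9 91]
  4. access 39: MISS, evict 9. Cache (LRU->MRU): [91 39]
  5. access 9: MISS, evict 91. Cache (LRU->MRU): [39 9]
  6. access 9: HIT. Cache (LRU->MRU): [39 9]
  7. access 9: HIT. Cache (LRU->MRU): [39 9]
  8. access 91: MISS, evict 39. Cache (LRU->MRU): [9 91]
  9. access 9: HIT. Cache (LRU->MRU): [91 9]
  10. access 91: HIT. Cache (LRU->MRU): [9 91]
  11. access 9: HIT. Cache (LRU->MRU): [91 9]
  12. access 91: HIT. Cache (LRU->MRU): [9 91]
  13. access 9: HIT. Cache (LRU->MRU): [91 9]
  14. access 35: MISS, evict 91. Cache (LRU->MRU): [9 35]
  15. access 9: HIT. Cache (LRU->MRU): [35 9]
  16. access 91: MISS, evict 35. Cache (LRU->MRU): [9 91]
  17. access 91: HIT. Cache (LRU->MRU): [9 91]
  18. access 9: HIT. Cache (LRU->MRU): [91 9]
  19. access 9: HIT. Cache (LRU->MRU): [91 9]
  20. access 9: HIT. Cache (LRU->MRU): [91 9]
  21. access 9: HIT. Cache (LRU->MRU): [91 9]
  22. access 91: HIT. Cache (LRU->MRU): [9 91]
  23. access 9: HIT. Cache (LRU->MRU): [91 9]
  24. access 14: MISS, evict 91. Cache (LRU->MRU): [9 14]
  25. access 9: HIT. Cache (LRU->MRU): [14 9]
  26. access 9: HIT. Cache (LRU->MRU): [14 9]
  27. access 14: HIT. Cache (LRU->MRU): [9 14]
  28. access 9: HIT. Cache (LRU->MRU): [14 9]
  29. access 14: HIT. Cache (LRU->MRU): [9 14]
  30. access 14: HIT. Cache (LRU->MRU): [9 14]
  31. access 14: HIT. Cache (LRU->MRU): [9 14]
  32. access 14: HIT. Cache (LRU->MRU): [9 14]
  33. access 14: HIT. Cache (LRU->MRU): [9 14]
  34. access 14: HIT. Cache (LRU->MRU): [9 14]
  35. access 14: HIT. Cache (LRU->MRU): [9 14]
Total: 27 hits, 8 misses, 6 evictions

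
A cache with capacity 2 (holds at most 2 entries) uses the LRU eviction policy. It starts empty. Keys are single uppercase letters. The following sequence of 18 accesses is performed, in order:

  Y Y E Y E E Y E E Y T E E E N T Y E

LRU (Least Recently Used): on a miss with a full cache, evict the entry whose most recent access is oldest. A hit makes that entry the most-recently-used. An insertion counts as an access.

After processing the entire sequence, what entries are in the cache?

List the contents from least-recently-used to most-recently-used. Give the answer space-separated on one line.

LRU simulation (capacity=2):
  1. access Y: MISS. Cache (LRU->MRU): [Y]
  2. access Y: HIT. Cache (LRU->MRU): [Y]
  3. access E: MISS. Cache (LRU->MRU): [Y E]
  4. access Y: HIT. Cache (LRU->MRU): [E Y]
  5. access E: HIT. Cache (LRU->MRU): [Y E]
  6. access E: HIT. Cache (LRU->MRU): [Y E]
  7. access Y: HIT. Cache (LRU->MRU): [E Y]
  8. access E: HIT. Cache (LRU->MRU): [Y E]
  9. access E: HIT. Cache (LRU->MRU): [Y E]
  10. access Y: HIT. Cache (LRU->MRU): [E Y]
  11. access T: MISS, evict E. Cache (LRU->MRU): [Y T]
  12. access E: MISS, evict Y. Cache (LRU->MRU): [T E]
  13. access E: HIT. Cache (LRU->MRU): [T E]
  14. access E: HIT. Cache (LRU->MRU): [T E]
  15. access N: MISS, evict T. Cache (LRU->MRU): [E N]
  16. access T: MISS, evict E. Cache (LRU->MRU): [N T]
  17. access Y: MISS, evict N. Cache (LRU->MRU): [T Y]
  18. access E: MISS, evict T. Cache (LRU->MRU): [Y E]
Total: 10 hits, 8 misses, 6 evictions

Answer: Y E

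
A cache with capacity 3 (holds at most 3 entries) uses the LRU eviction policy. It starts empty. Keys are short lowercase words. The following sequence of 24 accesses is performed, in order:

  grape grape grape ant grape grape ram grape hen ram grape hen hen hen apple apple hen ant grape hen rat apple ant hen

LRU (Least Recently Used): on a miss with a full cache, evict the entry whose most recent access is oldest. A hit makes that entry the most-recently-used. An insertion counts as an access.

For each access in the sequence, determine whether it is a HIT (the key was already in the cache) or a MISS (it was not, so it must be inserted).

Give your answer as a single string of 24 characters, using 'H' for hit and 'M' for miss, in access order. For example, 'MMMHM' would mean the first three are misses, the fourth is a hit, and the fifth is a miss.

LRU simulation (capacity=3):
  1. access grape: MISS. Cache (LRU->MRU): [grape]
  2. access grape: HIT. Cache (LRU->MRU): [grape]
  3. access grape: HIT. Cache (LRU->MRU): [grape]
  4. access ant: MISS. Cache (LRU->MRU): [grape ant]
  5. access grape: HIT. Cache (LRU->MRU): [ant grape]
  6. access grape: HIT. Cache (LRU->MRU): [ant grape]
  7. access ram: MISS. Cache (LRU->MRU): [ant grape ram]
  8. access grape: HIT. Cache (LRU->MRU): [ant ram grape]
  9. access hen: MISS, evict ant. Cache (LRU->MRU): [ram grape hen]
  10. access ram: HIT. Cache (LRU->MRU): [grape hen ram]
  11. access grape: HIT. Cache (LRU->MRU): [hen ram grape]
  12. access hen: HIT. Cache (LRU->MRU): [ram grape hen]
  13. access hen: HIT. Cache (LRU->MRU): [ram grape hen]
  14. access hen: HIT. Cache (LRU->MRU): [ram grape hen]
  15. access apple: MISS, evict ram. Cache (LRU->MRU): [grape hen apple]
  16. access apple: HIT. Cache (LRU->MRU): [grape hen apple]
  17. access hen: HIT. Cache (LRU->MRU): [grape apple hen]
  18. access ant: MISS, evict grape. Cache (LRU->MRU): [apple hen ant]
  19. access grape: MISS, evict apple. Cache (LRU->MRU): [hen ant grape]
  20. access hen: HIT. Cache (LRU->MRU): [ant grape hen]
  21. access rat: MISS, evict ant. Cache (LRU->MRU): [grape hen rat]
  22. access apple: MISS, evict grape. Cache (LRU->MRU): [hen rat apple]
  23. access ant: MISS, evict hen. Cache (LRU->MRU): [rat apple ant]
  24. access hen: MISS, evict rat. Cache (LRU->MRU): [apple ant hen]
Total: 13 hits, 11 misses, 8 evictions

Answer: MHHMHHMHMHHHHHMHHMMHMMMM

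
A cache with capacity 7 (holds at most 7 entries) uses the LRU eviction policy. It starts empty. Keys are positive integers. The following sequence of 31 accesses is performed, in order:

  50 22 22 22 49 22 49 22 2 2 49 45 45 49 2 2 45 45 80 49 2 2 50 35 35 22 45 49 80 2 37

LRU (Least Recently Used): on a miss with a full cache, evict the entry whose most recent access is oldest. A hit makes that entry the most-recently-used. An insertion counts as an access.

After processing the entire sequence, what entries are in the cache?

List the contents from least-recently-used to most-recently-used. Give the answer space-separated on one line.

Answer: 35 22 45 49 80 2 37

Derivation:
LRU simulation (capacity=7):
  1. access 50: MISS. Cache (LRU->MRU): [50]
  2. access 22: MISS. Cache (LRU->MRU): [50 22]
  3. access 22: HIT. Cache (LRU->MRU): [50 22]
  4. access 22: HIT. Cache (LRU->MRU): [50 22]
  5. access 49: MISS. Cache (LRU->MRU): [50 22 49]
  6. access 22: HIT. Cache (LRU->MRU): [50 49 22]
  7. access 49: HIT. Cache (LRU->MRU): [50 22 49]
  8. access 22: HIT. Cache (LRU->MRU): [50 49 22]
  9. access 2: MISS. Cache (LRU->MRU): [50 49 22 2]
  10. access 2: HIT. Cache (LRU->MRU): [50 49 22 2]
  11. access 49: HIT. Cache (LRU->MRU): [50 22 2 49]
  12. access 45: MISS. Cache (LRU->MRU): [50 22 2 49 45]
  13. access 45: HIT. Cache (LRU->MRU): [50 22 2 49 45]
  14. access 49: HIT. Cache (LRU->MRU): [50 22 2 45 49]
  15. access 2: HIT. Cache (LRU->MRU): [50 22 45 49 2]
  16. access 2: HIT. Cache (LRU->MRU): [50 22 45 49 2]
  17. access 45: HIT. Cache (LRU->MRU): [50 22 49 2 45]
  18. access 45: HIT. Cache (LRU->MRU): [50 22 49 2 45]
  19. access 80: MISS. Cache (LRU->MRU): [50 22 49 2 45 80]
  20. access 49: HIT. Cache (LRU->MRU): [50 22 2 45 80 49]
  21. access 2: HIT. Cache (LRU->MRU): [50 22 45 80 49 2]
  22. access 2: HIT. Cache (LRU->MRU): [50 22 45 80 49 2]
  23. access 50: HIT. Cache (LRU->MRU): [22 45 80 49 2 50]
  24. access 35: MISS. Cache (LRU->MRU): [22 45 80 49 2 50 35]
  25. access 35: HIT. Cache (LRU->MRU): [22 45 80 49 2 50 35]
  26. access 22: HIT. Cache (LRU->MRU): [45 80 49 2 50 35 22]
  27. access 45: HIT. Cache (LRU->MRU): [80 49 2 50 35 22 45]
  28. access 49: HIT. Cache (LRU->MRU): [80 2 50 35 22 45 49]
  29. access 80: HIT. Cache (LRU->MRU): [2 50 35 22 45 49 80]
  30. access 2: HIT. Cache (LRU->MRU): [50 35 22 45 49 80 2]
  31. access 37: MISS, evict 50. Cache (LRU->MRU): [35 22 45 49 80 2 37]
Total: 23 hits, 8 misses, 1 evictions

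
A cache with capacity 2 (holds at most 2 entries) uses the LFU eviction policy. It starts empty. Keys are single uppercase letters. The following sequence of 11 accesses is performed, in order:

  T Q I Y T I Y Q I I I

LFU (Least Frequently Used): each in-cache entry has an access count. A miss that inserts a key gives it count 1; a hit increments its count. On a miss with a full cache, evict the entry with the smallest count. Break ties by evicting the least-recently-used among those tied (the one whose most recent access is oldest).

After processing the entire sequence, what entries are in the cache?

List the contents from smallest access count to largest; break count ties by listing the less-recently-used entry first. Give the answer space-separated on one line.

LFU simulation (capacity=2):
  1. access T: MISS. Cache: [T(c=1)]
  2. access Q: MISS. Cache: [T(c=1) Q(c=1)]
  3. access I: MISS, evict T(c=1). Cache: [Q(c=1) I(c=1)]
  4. access Y: MISS, evict Q(c=1). Cache: [I(c=1) Y(c=1)]
  5. access T: MISS, evict I(c=1). Cache: [Y(c=1) T(c=1)]
  6. access I: MISS, evict Y(c=1). Cache: [T(c=1) I(c=1)]
  7. access Y: MISS, evict T(c=1). Cache: [I(c=1) Y(c=1)]
  8. access Q: MISS, evict I(c=1). Cache: [Y(c=1) Q(c=1)]
  9. access I: MISS, evict Y(c=1). Cache: [Q(c=1) I(c=1)]
  10. access I: HIT, count now 2. Cache: [Q(c=1) I(c=2)]
  11. access I: HIT, count now 3. Cache: [Q(c=1) I(c=3)]
Total: 2 hits, 9 misses, 7 evictions

Answer: Q I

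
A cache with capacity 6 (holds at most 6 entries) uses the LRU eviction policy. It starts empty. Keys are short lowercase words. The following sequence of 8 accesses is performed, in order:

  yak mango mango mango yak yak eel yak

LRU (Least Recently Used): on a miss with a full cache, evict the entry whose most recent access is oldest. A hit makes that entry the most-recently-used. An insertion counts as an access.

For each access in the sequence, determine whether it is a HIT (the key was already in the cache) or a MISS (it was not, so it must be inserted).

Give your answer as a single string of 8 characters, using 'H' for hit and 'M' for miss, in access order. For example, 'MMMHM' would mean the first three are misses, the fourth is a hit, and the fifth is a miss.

LRU simulation (capacity=6):
  1. access yak: MISS. Cache (LRU->MRU): [yak]
  2. access mango: MISS. Cache (LRU->MRU): [yak mango]
  3. access mango: HIT. Cache (LRU->MRU): [yak mango]
  4. access mango: HIT. Cache (LRU->MRU): [yak mango]
  5. access yak: HIT. Cache (LRU->MRU): [mango yak]
  6. access yak: HIT. Cache (LRU->MRU): [mango yak]
  7. access eel: MISS. Cache (LRU->MRU): [mango yak eel]
  8. access yak: HIT. Cache (LRU->MRU): [mango eel yak]
Total: 5 hits, 3 misses, 0 evictions

Answer: MMHHHHMH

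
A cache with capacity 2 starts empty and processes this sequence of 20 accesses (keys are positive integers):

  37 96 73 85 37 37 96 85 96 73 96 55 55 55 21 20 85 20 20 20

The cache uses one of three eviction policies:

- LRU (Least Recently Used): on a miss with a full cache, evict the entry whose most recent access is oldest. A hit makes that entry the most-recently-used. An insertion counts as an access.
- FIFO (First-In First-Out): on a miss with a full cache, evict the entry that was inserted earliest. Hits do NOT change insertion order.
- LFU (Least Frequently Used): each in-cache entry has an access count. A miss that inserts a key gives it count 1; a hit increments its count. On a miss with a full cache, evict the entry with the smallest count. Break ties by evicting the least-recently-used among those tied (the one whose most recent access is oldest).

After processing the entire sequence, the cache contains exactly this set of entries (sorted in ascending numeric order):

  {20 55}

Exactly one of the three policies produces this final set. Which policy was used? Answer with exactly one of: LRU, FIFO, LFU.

Answer: LFU

Derivation:
Simulating under each policy and comparing final sets:
  LRU: final set = {20 85} -> differs
  FIFO: final set = {20 85} -> differs
  LFU: final set = {20 55} -> MATCHES target
Only LFU produces the target set.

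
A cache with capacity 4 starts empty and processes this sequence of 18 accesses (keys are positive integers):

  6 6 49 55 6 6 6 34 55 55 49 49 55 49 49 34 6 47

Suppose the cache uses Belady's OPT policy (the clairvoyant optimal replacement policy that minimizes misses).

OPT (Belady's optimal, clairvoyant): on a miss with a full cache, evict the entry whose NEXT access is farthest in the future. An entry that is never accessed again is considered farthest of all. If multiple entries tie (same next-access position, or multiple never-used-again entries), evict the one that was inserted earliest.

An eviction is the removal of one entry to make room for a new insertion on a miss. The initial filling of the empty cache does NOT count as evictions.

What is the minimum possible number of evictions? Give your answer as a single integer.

Answer: 1

Derivation:
OPT (Belady) simulation (capacity=4):
  1. access 6: MISS. Cache: [6]
  2. access 6: HIT. Next use of 6: step 5. Cache: [6]
  3. access 49: MISS. Cache: [6 49]
  4. access 55: MISS. Cache: [6 49 55]
  5. access 6: HIT. Next use of 6: step 6. Cache: [6 49 55]
  6. access 6: HIT. Next use of 6: step 7. Cache: [6 49 55]
  7. access 6: HIT. Next use of 6: step 17. Cache: [6 49 55]
  8. access 34: MISS. Cache: [6 49 55 34]
  9. access 55: HIT. Next use of 55: step 10. Cache: [6 49 55 34]
  10. access 55: HIT. Next use of 55: step 13. Cache: [6 49 55 34]
  11. access 49: HIT. Next use of 49: step 12. Cache: [6 49 55 34]
  12. access 49: HIT. Next use of 49: step 14. Cache: [6 49 55 34]
  13. access 55: HIT. Next use of 55: never. Cache: [6 49 55 34]
  14. access 49: HIT. Next use of 49: step 15. Cache: [6 49 55 34]
  15. access 49: HIT. Next use of 49: never. Cache: [6 49 55 34]
  16. access 34: HIT. Next use of 34: never. Cache: [6 49 55 34]
  17. access 6: HIT. Next use of 6: never. Cache: [6 49 55 34]
  18. access 47: MISS, evict 6 (next use: never). Cache: [49 55 34 47]
Total: 13 hits, 5 misses, 1 evictions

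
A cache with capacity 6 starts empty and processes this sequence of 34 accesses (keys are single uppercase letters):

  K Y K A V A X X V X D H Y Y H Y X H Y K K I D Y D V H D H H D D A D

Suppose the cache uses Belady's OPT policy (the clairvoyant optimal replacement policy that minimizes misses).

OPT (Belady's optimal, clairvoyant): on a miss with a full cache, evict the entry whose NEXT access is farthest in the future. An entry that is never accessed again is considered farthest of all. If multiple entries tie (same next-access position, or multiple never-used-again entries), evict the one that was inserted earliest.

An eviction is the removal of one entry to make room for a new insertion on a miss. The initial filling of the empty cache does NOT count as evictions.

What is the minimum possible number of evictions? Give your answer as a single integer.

Answer: 3

Derivation:
OPT (Belady) simulation (capacity=6):
  1. access K: MISS. Cache: [K]
  2. access Y: MISS. Cache: [K Y]
  3. access K: HIT. Next use of K: step 20. Cache: [K Y]
  4. access A: MISS. Cache: [K Y A]
  5. access V: MISS. Cache: [K Y A V]
  6. access A: HIT. Next use of A: step 33. Cache: [K Y A V]
  7. access X: MISS. Cache: [K Y A V X]
  8. access X: HIT. Next use of X: step 10. Cache: [K Y A V X]
  9. access V: HIT. Next use of V: step 26. Cache: [K Y A V X]
  10. access X: HIT. Next use of X: step 17. Cache: [K Y A V X]
  11. access D: MISS. Cache: [K Y A V X D]
  12. access H: MISS, evict A (next use: step 33). Cache: [K Y V X D H]
  13. access Y: HIT. Next use of Y: step 14. Cache: [K Y V X D H]
  14. access Y: HIT. Next use of Y: step 16. Cache: [K Y V X D H]
  15. access H: HIT. Next use of H: step 18. Cache: [K Y V X D H]
  16. access Y: HIT. Next use of Y: step 19. Cache: [K Y V X D H]
  17. access X: HIT. Next use of X: never. Cache: [K Y V X D H]
  18. access H: HIT. Next use of H: step 27. Cache: [K Y V X D H]
  19. access Y: HIT. Next use of Y: step 24. Cache: [K Y V X D H]
  20. access K: HIT. Next use of K: step 21. Cache: [K Y V X D H]
  21. access K: HIT. Next use of K: never. Cache: [K Y V X D H]
  22. access I: MISS, evict K (next use: never). Cache: [Y V X D H I]
  23. access D: HIT. Next use of D: step 25. Cache: [Y V X D H I]
  24. access Y: HIT. Next use of Y: never. Cache: [Y V X D H I]
  25. access D: HIT. Next use of D: step 28. Cache: [Y V X D H I]
  26. access V: HIT. Next use of V: never. Cache: [Y V X D H I]
  27. access H: HIT. Next use of H: step 29. Cache: [Y V X D H I]
  28. access D: HIT. Next use of D: step 31. Cache: [Y V X D H I]
  29. access H: HIT. Next use of H: step 30. Cache: [Y V X D H I]
  30. access H: HIT. Next use of H: never. Cache: [Y V X D H I]
  31. access D: HIT. Next use of D: step 32. Cache: [Y V X D H I]
  32. access D: HIT. Next use of D: step 34. Cache: [Y V X D H I]
  33. access A: MISS, evict Y (next use: never). Cache: [V X D H I A]
  34. access D: HIT. Next use of D: never. Cache: [V X D H I A]
Total: 25 hits, 9 misses, 3 evictions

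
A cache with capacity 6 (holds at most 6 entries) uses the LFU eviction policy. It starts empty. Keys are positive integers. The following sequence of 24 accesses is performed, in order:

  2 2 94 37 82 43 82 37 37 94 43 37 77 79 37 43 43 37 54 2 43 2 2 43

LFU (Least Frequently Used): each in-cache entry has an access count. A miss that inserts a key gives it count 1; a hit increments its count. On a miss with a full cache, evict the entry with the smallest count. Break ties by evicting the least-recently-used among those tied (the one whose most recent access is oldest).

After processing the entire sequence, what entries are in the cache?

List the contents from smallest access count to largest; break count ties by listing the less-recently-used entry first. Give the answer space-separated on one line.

Answer: 54 82 94 2 37 43

Derivation:
LFU simulation (capacity=6):
  1. access 2: MISS. Cache: [2(c=1)]
  2. access 2: HIT, count now 2. Cache: [2(c=2)]
  3. access 94: MISS. Cache: [94(c=1) 2(c=2)]
  4. access 37: MISS. Cache: [94(c=1) 37(c=1) 2(c=2)]
  5. access 82: MISS. Cache: [94(c=1) 37(c=1) 82(c=1) 2(c=2)]
  6. access 43: MISS. Cache: [94(c=1) 37(c=1) 82(c=1) 43(c=1) 2(c=2)]
  7. access 82: HIT, count now 2. Cache: [94(c=1) 37(c=1) 43(c=1) 2(c=2) 82(c=2)]
  8. access 37: HIT, count now 2. Cache: [94(c=1) 43(c=1) 2(c=2) 82(c=2) 37(c=2)]
  9. access 37: HIT, count now 3. Cache: [94(c=1) 43(c=1) 2(c=2) 82(c=2) 37(c=3)]
  10. access 94: HIT, count now 2. Cache: [43(c=1) 2(c=2) 82(c=2) 94(c=2) 37(c=3)]
  11. access 43: HIT, count now 2. Cache: [2(c=2) 82(c=2) 94(c=2) 43(c=2) 37(c=3)]
  12. access 37: HIT, count now 4. Cache: [2(c=2) 82(c=2) 94(c=2) 43(c=2) 37(c=4)]
  13. access 77: MISS. Cache: [77(c=1) 2(c=2) 82(c=2) 94(c=2) 43(c=2) 37(c=4)]
  14. access 79: MISS, evict 77(c=1). Cache: [79(c=1) 2(c=2) 82(c=2) 94(c=2) 43(c=2) 37(c=4)]
  15. access 37: HIT, count now 5. Cache: [79(c=1) 2(c=2) 82(c=2) 94(c=2) 43(c=2) 37(c=5)]
  16. access 43: HIT, count now 3. Cache: [79(c=1) 2(c=2) 82(c=2) 94(c=2) 43(c=3) 37(c=5)]
  17. access 43: HIT, count now 4. Cache: [79(c=1) 2(c=2) 82(c=2) 94(c=2) 43(c=4) 37(c=5)]
  18. access 37: HIT, count now 6. Cache: [79(c=1) 2(c=2) 82(c=2) 94(c=2) 43(c=4) 37(c=6)]
  19. access 54: MISS, evict 79(c=1). Cache: [54(c=1) 2(c=2) 82(c=2) 94(c=2) 43(c=4) 37(c=6)]
  20. access 2: HIT, count now 3. Cache: [54(c=1) 82(c=2) 94(c=2) 2(c=3) 43(c=4) 37(c=6)]
  21. access 43: HIT, count now 5. Cache: [54(c=1) 82(c=2) 94(c=2) 2(c=3) 43(c=5) 37(c=6)]
  22. access 2: HIT, count now 4. Cache: [54(c=1) 82(c=2) 94(c=2) 2(c=4) 43(c=5) 37(c=6)]
  23. access 2: HIT, count now 5. Cache: [54(c=1) 82(c=2) 94(c=2) 43(c=5) 2(c=5) 37(c=6)]
  24. access 43: HIT, count now 6. Cache: [54(c=1) 82(c=2) 94(c=2) 2(c=5) 37(c=6) 43(c=6)]
Total: 16 hits, 8 misses, 2 evictions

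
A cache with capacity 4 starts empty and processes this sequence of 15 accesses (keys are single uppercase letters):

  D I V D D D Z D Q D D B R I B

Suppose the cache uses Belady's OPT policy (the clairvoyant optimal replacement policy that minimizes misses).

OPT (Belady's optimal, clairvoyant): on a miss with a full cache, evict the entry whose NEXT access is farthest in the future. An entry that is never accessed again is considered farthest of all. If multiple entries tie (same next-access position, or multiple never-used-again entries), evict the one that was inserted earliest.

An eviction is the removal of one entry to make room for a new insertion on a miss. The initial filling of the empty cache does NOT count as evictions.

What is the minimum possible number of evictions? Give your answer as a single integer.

OPT (Belady) simulation (capacity=4):
  1. access D: MISS. Cache: [D]
  2. access I: MISS. Cache: [D I]
  3. access V: MISS. Cache: [D I V]
  4. access D: HIT. Next use of D: step 5. Cache: [D I V]
  5. access D: HIT. Next use of D: step 6. Cache: [D I V]
  6. access D: HIT. Next use of D: step 8. Cache: [D I V]
  7. access Z: MISS. Cache: [D I V Z]
  8. access D: HIT. Next use of D: step 10. Cache: [D I V Z]
  9. access Q: MISS, evict V (next use: never). Cache: [D I Z Q]
  10. access D: HIT. Next use of D: step 11. Cache: [D I Z Q]
  11. access D: HIT. Next use of D: never. Cache: [D I Z Q]
  12. access B: MISS, evict D (next use: never). Cache: [I Z Q B]
  13. access R: MISS, evict Z (next use: never). Cache: [I Q B R]
  14. access I: HIT. Next use of I: never. Cache: [I Q B R]
  15. access B: HIT. Next use of B: never. Cache: [I Q B R]
Total: 8 hits, 7 misses, 3 evictions

Answer: 3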